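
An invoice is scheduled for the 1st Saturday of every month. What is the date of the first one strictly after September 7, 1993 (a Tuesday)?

September 1993 starts on a Wednesday, so its 1st Saturday is September 4, 1993 (3 days in).
That is not after September 7, 1993, so look at October 1993.
October 1993 starts on a Friday, so its 1st Saturday is October 2, 1993 (1 day in).

October 2, 1993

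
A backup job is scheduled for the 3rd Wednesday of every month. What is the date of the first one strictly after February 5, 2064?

February 2064 starts on a Friday; its first Wednesday is the 6th, so the 3rd Wednesday is the 20th — February 20, 2064.
February 20, 2064 is after February 5, 2064, so that is the next one.

February 20, 2064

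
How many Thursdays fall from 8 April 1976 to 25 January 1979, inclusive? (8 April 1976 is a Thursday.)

147

8 April 1976 is a Thursday; the first Thursday on or after it is 8 April 1976.
From 8 April 1976 to 25 January 1979: 267 + 365 + 365 + 25 = 1022 days (rest of 1976, 1977, 1978, to 25 January 1979 in 1979).
1022 ÷ 7 = 146 full weeks with remainder 0, so 146 more Thursdays after the first → 147.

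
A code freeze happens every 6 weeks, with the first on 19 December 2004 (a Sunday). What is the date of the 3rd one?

13 March 2005

The 3rd occurrence is 2 intervals after the first: 2 × 42 = 84 days after 19 December 2004.
December has 31 days — 12 days to the end of December leaves 72.
January has 31 days (41 left).
February has 28 days (13 left).
13 days into March → 13 March 2005.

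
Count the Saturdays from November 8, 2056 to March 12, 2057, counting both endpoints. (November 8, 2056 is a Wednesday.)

18

November 8, 2056 is a Wednesday; the first Saturday on or after it is November 11, 2056 (3 days later).
From November 11, 2056 to March 12, 2057: 19 + 31 + 31 + 28 + 12 = 121 days (rest of November, December, January, February, March).
121 ÷ 7 = 17 full weeks with remainder 2, so 17 more Saturdays after the first → 18.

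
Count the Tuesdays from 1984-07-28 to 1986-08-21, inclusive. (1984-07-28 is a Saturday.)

108

1984-07-28 is a Saturday; the first Tuesday on or after it is 1984-07-31 (3 days later).
From 1984-07-31 to 1986-08-21: 153 + 365 + 233 = 751 days (rest of 1984, 1985, to 1986-08-21 in 1986).
751 ÷ 7 = 107 full weeks with remainder 2, so 107 more Tuesdays after the first → 108.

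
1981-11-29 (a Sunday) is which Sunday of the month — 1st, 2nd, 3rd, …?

5th

Day 29 falls in week ⌈29/7⌉ of the month.
Days 1–7 hold the 1st Sunday, 8–14 the 2nd, 15–21 the 3rd, 22–28 the 4th, 29–31 the 5th.
29 is in the range for the 5th.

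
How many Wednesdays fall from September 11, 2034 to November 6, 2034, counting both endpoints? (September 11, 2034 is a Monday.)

8

September 11, 2034 is a Monday; the first Wednesday on or after it is September 13, 2034 (2 days later).
From September 13, 2034 to November 6, 2034: 17 + 31 + 6 = 54 days (rest of September, October, November).
54 ÷ 7 = 7 full weeks with remainder 5, so 7 more Wednesdays after the first → 8.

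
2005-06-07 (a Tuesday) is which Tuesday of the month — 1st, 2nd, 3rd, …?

1st

Day 7 falls in week ⌈7/7⌉ of the month.
Days 1–7 hold the 1st Tuesday, 8–14 the 2nd, 15–21 the 3rd, 22–28 the 4th, 29–31 the 5th.
7 is in the range for the 1st.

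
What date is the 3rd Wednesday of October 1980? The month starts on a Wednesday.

15 October 1980

October 1980 begins on a Wednesday, so the first Wednesday is October 1.
The 3rd Wednesday is 2 weeks later: 1 + 14 = 15.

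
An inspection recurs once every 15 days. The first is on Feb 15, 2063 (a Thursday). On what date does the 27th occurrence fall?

The 27th occurrence is 26 intervals after the first: 26 × 15 = 390 days after Feb 15, 2063.
Feb has 28 days — 13 days to the end of Feb leaves 377.
Mar has 31 days (346 left).
Apr has 30 days (316 left).
May has 31 days (285 left).
Jun has 30 days (255 left).
Jul has 31 days (224 left).
Aug has 31 days (193 left).
Sep has 30 days (163 left).
Oct has 31 days (132 left).
Nov has 30 days (102 left).
Dec has 31 days (71 left).
Jan has 31 days (40 left).
Feb has 29 days (11 left).
11 days into Mar → Mar 11, 2064.

Mar 11, 2064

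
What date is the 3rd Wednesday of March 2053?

The first Wednesday of March 2053 is March 5.
The 3rd Wednesday is 2 weeks later: 5 + 14 = 19.

March 19, 2053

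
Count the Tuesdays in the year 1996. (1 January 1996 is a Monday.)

53

1 January 1996 is a Monday; the first Tuesday on or after it is 2 January 1996 (1 day later).
From 2 January 1996 to 31 December 1996: 29 + 29 + 31 + 30 + 31 + 30 + 31 + 31 + 30 + 31 + 30 + 31 = 364 days (rest of January, February, March, April, May, June, July, August, September, October, November, December).
364 ÷ 7 = 52 full weeks with remainder 0, so 52 more Tuesdays after the first → 53.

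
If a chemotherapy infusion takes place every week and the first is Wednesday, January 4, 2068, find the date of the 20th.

The 20th occurrence is 19 intervals after the first: 19 × 7 = 133 days after January 4, 2068.
January has 31 days — 27 days to the end of January leaves 106.
February has 29 days (77 left).
March has 31 days (46 left).
April has 30 days (16 left).
16 days into May → May 16, 2068.

May 16, 2068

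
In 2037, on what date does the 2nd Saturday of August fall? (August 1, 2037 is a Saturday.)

August 2037 begins on a Saturday, so the first Saturday is August 1.
The 2nd Saturday is 1 weeks later: 1 + 7 = 8.

August 8, 2037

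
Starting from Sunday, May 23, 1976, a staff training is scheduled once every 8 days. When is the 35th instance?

The 35th occurrence is 34 intervals after the first: 34 × 8 = 272 days after May 23, 1976.
May has 31 days — 8 days to the end of May leaves 264.
Jun has 30 days (234 left).
Jul has 31 days (203 left).
Aug has 31 days (172 left).
Sep has 30 days (142 left).
Oct has 31 days (111 left).
Nov has 30 days (81 left).
Dec has 31 days (50 left).
Jan has 31 days (19 left).
19 days into Feb → Feb 19, 1977.

Feb 19, 1977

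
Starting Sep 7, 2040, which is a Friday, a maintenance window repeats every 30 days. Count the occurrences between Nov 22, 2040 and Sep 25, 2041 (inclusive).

10

Occurrences land 30·i days after Sep 7, 2040 for i = 0, 1, 2, …
Nov 22, 2040 is 76 days after the start; 76 ÷ 30 = 2 remainder 16; since the remainder is 16, round up to i = 3. First occurrence in the window: #4 on Dec 6, 2040 (3×30 = 90 days in).
Sep 25, 2041 is 383 days after the start; 383 ÷ 30 = 12 remainder 23. Last occurrence in the window: #13 on Sep 2, 2041.
Occurrences #4 through #13: 10 in total.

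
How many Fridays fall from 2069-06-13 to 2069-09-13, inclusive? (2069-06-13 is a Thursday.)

14

2069-06-13 is a Thursday; the first Friday on or after it is 2069-06-14 (1 day later).
From 2069-06-14 to 2069-09-13: 16 + 31 + 31 + 13 = 91 days (rest of June, July, August, September).
91 ÷ 7 = 13 full weeks with remainder 0, so 13 more Fridays after the first → 14.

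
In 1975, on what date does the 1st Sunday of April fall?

1975-04-06

The first Sunday of April 1975 is April 6.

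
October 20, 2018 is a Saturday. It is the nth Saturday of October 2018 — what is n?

Day 20 falls in week ⌈20/7⌉ of the month.
Days 1–7 hold the 1st Saturday, 8–14 the 2nd, 15–21 the 3rd, 22–28 the 4th, 29–31 the 5th.
20 is in the range for the 3rd.

3rd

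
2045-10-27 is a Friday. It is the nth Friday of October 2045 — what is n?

Day 27 falls in week ⌈27/7⌉ of the month.
Days 1–7 hold the 1st Friday, 8–14 the 2nd, 15–21 the 3rd, 22–28 the 4th, 29–31 the 5th.
27 is in the range for the 4th.

4th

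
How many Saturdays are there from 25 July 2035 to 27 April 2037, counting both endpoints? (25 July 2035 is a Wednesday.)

92

25 July 2035 is a Wednesday; the first Saturday on or after it is 28 July 2035 (3 days later).
From 28 July 2035 to 27 April 2037: 156 + 366 + 117 = 639 days (rest of 2035, 2036, to 27 April 2037 in 2037).
639 ÷ 7 = 91 full weeks with remainder 2, so 91 more Saturdays after the first → 92.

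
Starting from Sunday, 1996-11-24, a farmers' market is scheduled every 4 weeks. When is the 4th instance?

1997-02-16

The 4th occurrence is 3 intervals after the first: 3 × 28 = 84 days after 1996-11-24.
November has 30 days — 6 days to the end of November leaves 78.
December has 31 days (47 left).
January has 31 days (16 left).
16 days into February → 1997-02-16.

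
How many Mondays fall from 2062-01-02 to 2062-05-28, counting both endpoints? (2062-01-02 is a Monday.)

21

2062-01-02 is a Monday; the first Monday on or after it is 2062-01-02.
From 2062-01-02 to 2062-05-28: 29 + 28 + 31 + 30 + 28 = 146 days (rest of January, February, March, April, May).
146 ÷ 7 = 20 full weeks with remainder 6, so 20 more Mondays after the first → 21.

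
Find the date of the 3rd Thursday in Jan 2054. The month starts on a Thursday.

Jan 2054 begins on a Thursday, so the first Thursday is Jan 1.
The 3rd Thursday is 2 weeks later: 1 + 14 = 15.

Jan 15, 2054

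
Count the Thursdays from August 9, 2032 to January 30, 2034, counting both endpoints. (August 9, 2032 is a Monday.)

77

August 9, 2032 is a Monday; the first Thursday on or after it is August 12, 2032 (3 days later).
From August 12, 2032 to January 30, 2034: 141 + 365 + 30 = 536 days (rest of 2032, 2033, to January 30, 2034 in 2034).
536 ÷ 7 = 76 full weeks with remainder 4, so 76 more Thursdays after the first → 77.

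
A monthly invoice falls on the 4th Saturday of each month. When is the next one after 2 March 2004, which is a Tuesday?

March 2004 starts on a Monday; its first Saturday is the 6th, so the 4th Saturday is the 27th — 27 March 2004.
27 March 2004 is after 2 March 2004, so that is the next one.

27 March 2004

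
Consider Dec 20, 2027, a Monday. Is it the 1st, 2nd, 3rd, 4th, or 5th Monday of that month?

Day 20 falls in week ⌈20/7⌉ of the month.
Days 1–7 hold the 1st Monday, 8–14 the 2nd, 15–21 the 3rd, 22–28 the 4th, 29–31 the 5th.
20 is in the range for the 3rd.

3rd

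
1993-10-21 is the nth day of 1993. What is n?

Days in months before October: 31 + 28 + 31 + 30 + 31 + 30 + 31 + 31 + 30 = 273.
Plus 21 days into October → day 294.

294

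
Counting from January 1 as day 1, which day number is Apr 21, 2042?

111

Days in months before Apr: 31 + 28 + 31 = 90.
Plus 21 days into Apr → day 111.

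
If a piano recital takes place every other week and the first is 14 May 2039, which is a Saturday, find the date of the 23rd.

17 March 2040

The 23rd occurrence is 22 intervals after the first: 22 × 14 = 308 days after 14 May 2039.
May has 31 days — 17 days to the end of May leaves 291.
June has 30 days (261 left).
July has 31 days (230 left).
August has 31 days (199 left).
September has 30 days (169 left).
October has 31 days (138 left).
November has 30 days (108 left).
December has 31 days (77 left).
January has 31 days (46 left).
February has 29 days (17 left).
17 days into March → 17 March 2040.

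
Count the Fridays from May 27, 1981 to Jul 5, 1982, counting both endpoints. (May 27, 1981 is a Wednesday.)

58

May 27, 1981 is a Wednesday; the first Friday on or after it is May 29, 1981 (2 days later).
From May 29, 1981 to Jul 5, 1982: 216 + 186 = 402 days (rest of 1981, to Jul 5, 1982 in 1982).
402 ÷ 7 = 57 full weeks with remainder 3, so 57 more Fridays after the first → 58.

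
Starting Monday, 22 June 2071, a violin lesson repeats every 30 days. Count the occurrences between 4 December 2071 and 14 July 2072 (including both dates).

Occurrences land 30·i days after 22 June 2071 for i = 0, 1, 2, …
4 December 2071 is 165 days after the start; 165 ÷ 30 = 5 remainder 15; since the remainder is 15, round up to i = 6. First occurrence in the window: #7 on 19 December 2071 (6×30 = 180 days in).
14 July 2072 is 388 days after the start; 388 ÷ 30 = 12 remainder 28. Last occurrence in the window: #13 on 16 June 2072.
Occurrences #7 through #13: 7 in total.

7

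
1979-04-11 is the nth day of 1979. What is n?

101

Days in months before April: 31 + 28 + 31 = 90.
Plus 11 days into April → day 101.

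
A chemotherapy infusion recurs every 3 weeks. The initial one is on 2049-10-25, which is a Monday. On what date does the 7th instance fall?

2050-02-28

The 7th occurrence is 6 intervals after the first: 6 × 21 = 126 days after 2049-10-25.
October has 31 days — 6 days to the end of October leaves 120.
November has 30 days (90 left).
December has 31 days (59 left).
January has 31 days (28 left).
28 days into February → 2050-02-28.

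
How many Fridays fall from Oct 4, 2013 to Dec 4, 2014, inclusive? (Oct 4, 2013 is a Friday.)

61

Oct 4, 2013 is a Friday; the first Friday on or after it is Oct 4, 2013.
From Oct 4, 2013 to Dec 4, 2014: 88 + 338 = 426 days (rest of 2013, to Dec 4, 2014 in 2014).
426 ÷ 7 = 60 full weeks with remainder 6, so 60 more Fridays after the first → 61.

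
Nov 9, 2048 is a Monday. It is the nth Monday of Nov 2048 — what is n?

Day 9 falls in week ⌈9/7⌉ of the month.
Days 1–7 hold the 1st Monday, 8–14 the 2nd, 15–21 the 3rd, 22–28 the 4th, 29–31 the 5th.
9 is in the range for the 2nd.

2nd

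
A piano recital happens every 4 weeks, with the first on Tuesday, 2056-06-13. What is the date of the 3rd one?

2056-08-08

The 3rd occurrence is 2 intervals after the first: 2 × 28 = 56 days after 2056-06-13.
June has 30 days — 17 days to the end of June leaves 39.
July has 31 days (8 left).
8 days into August → 2056-08-08.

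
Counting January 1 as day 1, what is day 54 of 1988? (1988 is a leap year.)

1988-02-23

January has 31 days (54 − 31 = 23 remain).
23 into February → February 23.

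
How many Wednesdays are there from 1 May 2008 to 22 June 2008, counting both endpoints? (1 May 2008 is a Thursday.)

7

1 May 2008 is a Thursday; the first Wednesday on or after it is 7 May 2008 (6 days later).
From 7 May 2008 to 22 June 2008: 24 + 22 = 46 days (rest of May, June).
46 ÷ 7 = 6 full weeks with remainder 4, so 6 more Wednesdays after the first → 7.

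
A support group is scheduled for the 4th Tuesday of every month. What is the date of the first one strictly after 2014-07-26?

2014-08-26

July 2014 starts on a Tuesday; its first Tuesday is the 1st, so the 4th Tuesday is the 22nd — 2014-07-22.
That is not after 2014-07-26, so look at August 2014.
August 2014 starts on a Friday; its first Tuesday is the 5th, so the 4th Tuesday is the 26th — 2014-08-26.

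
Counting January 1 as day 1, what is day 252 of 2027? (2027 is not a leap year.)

9 September 2027

January has 31 days (252 − 31 = 221 remain).
February has 28 days (221 − 28 = 193 remain).
March has 31 days (193 − 31 = 162 remain).
April has 30 days (162 − 30 = 132 remain).
May has 31 days (132 − 31 = 101 remain).
June has 30 days (101 − 30 = 71 remain).
July has 31 days (71 − 31 = 40 remain).
August has 31 days (40 − 31 = 9 remain).
9 into September → September 9.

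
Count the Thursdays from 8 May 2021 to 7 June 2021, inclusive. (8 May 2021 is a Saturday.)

8 May 2021 is a Saturday; the first Thursday on or after it is 13 May 2021 (5 days later).
From 13 May 2021 to 7 June 2021: 18 + 7 = 25 days (rest of May, June).
25 ÷ 7 = 3 full weeks with remainder 4, so 3 more Thursdays after the first → 4.

4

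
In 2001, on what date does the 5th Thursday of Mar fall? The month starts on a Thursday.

Mar 2001 begins on a Thursday, so the first Thursday is Mar 1.
The 5th Thursday is 4 weeks later: 1 + 28 = 29.

Mar 29, 2001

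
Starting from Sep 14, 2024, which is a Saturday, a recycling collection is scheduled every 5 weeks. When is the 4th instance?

Dec 28, 2024

The 4th occurrence is 3 intervals after the first: 3 × 35 = 105 days after Sep 14, 2024.
Sep has 30 days — 16 days to the end of Sep leaves 89.
Oct has 31 days (58 left).
Nov has 30 days (28 left).
28 days into Dec → Dec 28, 2024.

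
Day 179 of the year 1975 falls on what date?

June 28, 1975

January has 31 days (179 − 31 = 148 remain).
February has 28 days (148 − 28 = 120 remain).
March has 31 days (120 − 31 = 89 remain).
April has 30 days (89 − 30 = 59 remain).
May has 31 days (59 − 31 = 28 remain).
28 into June → June 28.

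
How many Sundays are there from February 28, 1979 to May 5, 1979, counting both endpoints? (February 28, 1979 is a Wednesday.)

9

February 28, 1979 is a Wednesday; the first Sunday on or after it is March 4, 1979 (4 days later).
From March 4, 1979 to May 5, 1979: 27 + 30 + 5 = 62 days (rest of March, April, May).
62 ÷ 7 = 8 full weeks with remainder 6, so 8 more Sundays after the first → 9.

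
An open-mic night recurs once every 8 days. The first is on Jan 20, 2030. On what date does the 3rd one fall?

The 3rd occurrence is 2 intervals after the first: 2 × 8 = 16 days after Jan 20, 2030.
Jan has 31 days — 11 days to the end of Jan leaves 5.
5 days into Feb → Feb 5, 2030.

Feb 5, 2030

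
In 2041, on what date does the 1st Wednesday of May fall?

The first Wednesday of May 2041 is May 1.

May 1, 2041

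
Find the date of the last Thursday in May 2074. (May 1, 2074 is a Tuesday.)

2074-05-31

May 2074 begins on a Tuesday, so the first Thursday is May 3 (2 days later).
May 2074 has 31 days. Adding weeks: 3, 10, 17, 24, 31 — the last one ≤ 31 is the 31st.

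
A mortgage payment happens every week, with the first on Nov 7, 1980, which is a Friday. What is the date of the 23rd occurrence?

The 23rd occurrence is 22 intervals after the first: 22 × 7 = 154 days after Nov 7, 1980.
Nov has 30 days — 23 days to the end of Nov leaves 131.
Dec has 31 days (100 left).
Jan has 31 days (69 left).
Feb has 28 days (41 left).
Mar has 31 days (10 left).
10 days into Apr → Apr 10, 1981.

Apr 10, 1981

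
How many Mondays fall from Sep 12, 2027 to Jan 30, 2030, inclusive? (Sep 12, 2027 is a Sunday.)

125

Sep 12, 2027 is a Sunday; the first Monday on or after it is Sep 13, 2027 (1 day later).
From Sep 13, 2027 to Jan 30, 2030: 109 + 366 + 365 + 30 = 870 days (rest of 2027, 2028, 2029, to Jan 30, 2030 in 2030).
870 ÷ 7 = 124 full weeks with remainder 2, so 124 more Mondays after the first → 125.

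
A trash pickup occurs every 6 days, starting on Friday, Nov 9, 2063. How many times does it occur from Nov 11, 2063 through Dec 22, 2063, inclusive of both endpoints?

Occurrences land 6·i days after Nov 9, 2063 for i = 0, 1, 2, …
Nov 11, 2063 is 2 days after the start; 2 ÷ 6 = 0 remainder 2; since the remainder is 2, round up to i = 1. First occurrence in the window: #2 on Nov 15, 2063 (1×6 = 6 days in).
Dec 22, 2063 is 43 days after the start; 43 ÷ 6 = 7 remainder 1. Last occurrence in the window: #8 on Dec 21, 2063.
Occurrences #2 through #8: 7 in total.

7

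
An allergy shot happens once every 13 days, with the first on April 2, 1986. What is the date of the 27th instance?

March 6, 1987

The 27th occurrence is 26 intervals after the first: 26 × 13 = 338 days after April 2, 1986.
April has 30 days — 28 days to the end of April leaves 310.
May has 31 days (279 left).
June has 30 days (249 left).
July has 31 days (218 left).
August has 31 days (187 left).
September has 30 days (157 left).
October has 31 days (126 left).
November has 30 days (96 left).
December has 31 days (65 left).
January has 31 days (34 left).
February has 28 days (6 left).
6 days into March → March 6, 1987.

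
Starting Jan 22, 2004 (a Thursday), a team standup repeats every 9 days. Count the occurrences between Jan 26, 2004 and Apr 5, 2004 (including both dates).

8

Occurrences land 9·i days after Jan 22, 2004 for i = 0, 1, 2, …
Jan 26, 2004 is 4 days after the start; 4 ÷ 9 = 0 remainder 4; since the remainder is 4, round up to i = 1. First occurrence in the window: #2 on Jan 31, 2004 (1×9 = 9 days in).
Apr 5, 2004 is 74 days after the start; 74 ÷ 9 = 8 remainder 2. Last occurrence in the window: #9 on Apr 3, 2004.
Occurrences #2 through #9: 8 in total.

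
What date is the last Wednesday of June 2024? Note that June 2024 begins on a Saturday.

June 2024 begins on a Saturday, so the first Wednesday is June 5 (4 days later).
June 2024 has 30 days. Adding weeks: 5, 12, 19, 26 — the last one ≤ 30 is the 26th.

June 26, 2024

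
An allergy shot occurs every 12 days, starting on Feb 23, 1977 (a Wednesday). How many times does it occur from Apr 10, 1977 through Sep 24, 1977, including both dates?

14

Occurrences land 12·i days after Feb 23, 1977 for i = 0, 1, 2, …
Apr 10, 1977 is 46 days after the start; 46 ÷ 12 = 3 remainder 10; since the remainder is 10, round up to i = 4. First occurrence in the window: #5 on Apr 12, 1977 (4×12 = 48 days in).
Sep 24, 1977 is 213 days after the start; 213 ÷ 12 = 17 remainder 9. Last occurrence in the window: #18 on Sep 15, 1977.
Occurrences #5 through #18: 14 in total.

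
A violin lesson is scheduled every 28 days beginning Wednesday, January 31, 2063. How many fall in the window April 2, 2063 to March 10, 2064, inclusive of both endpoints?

Occurrences land 28·i days after January 31, 2063 for i = 0, 1, 2, …
April 2, 2063 is 61 days after the start; 61 ÷ 28 = 2 remainder 5; since the remainder is 5, round up to i = 3. First occurrence in the window: #4 on April 25, 2063 (3×28 = 84 days in).
March 10, 2064 is 404 days after the start; 404 ÷ 28 = 14 remainder 12. Last occurrence in the window: #15 on February 27, 2064.
Occurrences #4 through #15: 12 in total.

12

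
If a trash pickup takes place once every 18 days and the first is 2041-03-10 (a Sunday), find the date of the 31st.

The 31st occurrence is 30 intervals after the first: 30 × 18 = 540 days after 2041-03-10.
March has 31 days — 21 days to the end of March leaves 519.
From end of March to end of 2041 is 275 days (244 left).
January has 31 days (213 left).
February has 28 days (185 left).
March has 31 days (154 left).
April has 30 days (124 left).
May has 31 days (93 left).
June has 30 days (63 left).
July has 31 days (32 left).
August has 31 days (1 left).
1 day into September → 2042-09-01.

2042-09-01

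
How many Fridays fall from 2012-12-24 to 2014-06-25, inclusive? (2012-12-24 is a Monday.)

78

2012-12-24 is a Monday; the first Friday on or after it is 2012-12-28 (4 days later).
From 2012-12-28 to 2014-06-25: 3 + 365 + 176 = 544 days (rest of 2012, 2013, to 2014-06-25 in 2014).
544 ÷ 7 = 77 full weeks with remainder 5, so 77 more Fridays after the first → 78.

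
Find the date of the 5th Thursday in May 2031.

29 May 2031

The first Thursday of May 2031 is May 1.
The 5th Thursday is 4 weeks later: 1 + 28 = 29.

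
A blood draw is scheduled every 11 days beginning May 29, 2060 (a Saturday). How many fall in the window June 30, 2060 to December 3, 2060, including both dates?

Occurrences land 11·i days after May 29, 2060 for i = 0, 1, 2, …
June 30, 2060 is 32 days after the start; 32 ÷ 11 = 2 remainder 10; since the remainder is 10, round up to i = 3. First occurrence in the window: #4 on July 1, 2060 (3×11 = 33 days in).
December 3, 2060 is 188 days after the start; 188 ÷ 11 = 17 remainder 1. Last occurrence in the window: #18 on December 2, 2060.
Occurrences #4 through #18: 15 in total.

15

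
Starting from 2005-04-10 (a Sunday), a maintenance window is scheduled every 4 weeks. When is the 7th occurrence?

The 7th occurrence is 6 intervals after the first: 6 × 28 = 168 days after 2005-04-10.
April has 30 days — 20 days to the end of April leaves 148.
May has 31 days (117 left).
June has 30 days (87 left).
July has 31 days (56 left).
August has 31 days (25 left).
25 days into September → 2005-09-25.

2005-09-25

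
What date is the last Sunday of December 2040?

2040-12-30

December 2040 begins on a Saturday, so the first Sunday is December 2 (1 day later).
December 2040 has 31 days. Adding weeks: 2, 9, 16, 23, 30 — the last one ≤ 31 is the 30th.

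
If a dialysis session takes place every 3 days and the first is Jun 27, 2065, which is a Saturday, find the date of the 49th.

The 49th occurrence is 48 intervals after the first: 48 × 3 = 144 days after Jun 27, 2065.
Jun has 30 days — 3 days to the end of Jun leaves 141.
Jul has 31 days (110 left).
Aug has 31 days (79 left).
Sep has 30 days (49 left).
Oct has 31 days (18 left).
18 days into Nov → Nov 18, 2065.

Nov 18, 2065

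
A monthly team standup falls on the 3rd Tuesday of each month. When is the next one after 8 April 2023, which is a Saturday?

18 April 2023

April 2023 starts on a Saturday; its first Tuesday is the 4th, so the 3rd Tuesday is the 18th — 18 April 2023.
18 April 2023 is after 8 April 2023, so that is the next one.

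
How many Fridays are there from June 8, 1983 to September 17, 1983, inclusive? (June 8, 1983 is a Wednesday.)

June 8, 1983 is a Wednesday; the first Friday on or after it is June 10, 1983 (2 days later).
From June 10, 1983 to September 17, 1983: 20 + 31 + 31 + 17 = 99 days (rest of June, July, August, September).
99 ÷ 7 = 14 full weeks with remainder 1, so 14 more Fridays after the first → 15.

15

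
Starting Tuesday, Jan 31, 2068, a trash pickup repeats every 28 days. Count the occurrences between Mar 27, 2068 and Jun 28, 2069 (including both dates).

Occurrences land 28·i days after Jan 31, 2068 for i = 0, 1, 2, …
Mar 27, 2068 is 56 days after the start; 56 ÷ 28 = 2 remainder 0. First occurrence in the window: #3 on Mar 27, 2068 (2×28 = 56 days in).
Jun 28, 2069 is 514 days after the start; 514 ÷ 28 = 18 remainder 10. Last occurrence in the window: #19 on Jun 18, 2069.
Occurrences #3 through #19: 17 in total.

17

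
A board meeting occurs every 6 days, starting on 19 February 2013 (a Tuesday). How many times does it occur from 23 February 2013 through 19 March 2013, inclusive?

Occurrences land 6·i days after 19 February 2013 for i = 0, 1, 2, …
23 February 2013 is 4 days after the start; 4 ÷ 6 = 0 remainder 4; since the remainder is 4, round up to i = 1. First occurrence in the window: #2 on 25 February 2013 (1×6 = 6 days in).
19 March 2013 is 28 days after the start; 28 ÷ 6 = 4 remainder 4. Last occurrence in the window: #5 on 15 March 2013.
Occurrences #2 through #5: 4 in total.

4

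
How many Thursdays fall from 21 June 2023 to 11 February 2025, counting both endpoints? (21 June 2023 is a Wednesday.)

21 June 2023 is a Wednesday; the first Thursday on or after it is 22 June 2023 (1 day later).
From 22 June 2023 to 11 February 2025: 192 + 366 + 42 = 600 days (rest of 2023, 2024, to 11 February 2025 in 2025).
600 ÷ 7 = 85 full weeks with remainder 5, so 85 more Thursdays after the first → 86.

86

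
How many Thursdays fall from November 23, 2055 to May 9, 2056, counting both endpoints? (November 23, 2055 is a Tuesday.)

November 23, 2055 is a Tuesday; the first Thursday on or after it is November 25, 2055 (2 days later).
From November 25, 2055 to May 9, 2056: 5 + 31 + 31 + 29 + 31 + 30 + 9 = 166 days (rest of November, December, January, February, March, April, May).
166 ÷ 7 = 23 full weeks with remainder 5, so 23 more Thursdays after the first → 24.

24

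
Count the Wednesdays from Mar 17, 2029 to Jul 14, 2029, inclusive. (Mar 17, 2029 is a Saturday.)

Mar 17, 2029 is a Saturday; the first Wednesday on or after it is Mar 21, 2029 (4 days later).
From Mar 21, 2029 to Jul 14, 2029: 10 + 30 + 31 + 30 + 14 = 115 days (rest of Mar, Apr, May, Jun, Jul).
115 ÷ 7 = 16 full weeks with remainder 3, so 16 more Wednesdays after the first → 17.

17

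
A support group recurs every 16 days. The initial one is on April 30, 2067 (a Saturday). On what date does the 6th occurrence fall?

The 6th occurrence is 5 intervals after the first: 5 × 16 = 80 days after April 30, 2067.
April has 30 days — 0 days to the end of April leaves 80.
May has 31 days (49 left).
June has 30 days (19 left).
19 days into July → July 19, 2067.

July 19, 2067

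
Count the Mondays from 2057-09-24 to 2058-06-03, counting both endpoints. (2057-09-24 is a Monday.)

37

2057-09-24 is a Monday; the first Monday on or after it is 2057-09-24.
From 2057-09-24 to 2058-06-03: 6 + 31 + 30 + 31 + 31 + 28 + 31 + 30 + 31 + 3 = 252 days (rest of September, October, November, December, January, February, March, April, May, June).
252 ÷ 7 = 36 full weeks with remainder 0, so 36 more Mondays after the first → 37.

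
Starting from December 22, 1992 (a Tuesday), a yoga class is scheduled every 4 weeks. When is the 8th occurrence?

The 8th occurrence is 7 intervals after the first: 7 × 28 = 196 days after December 22, 1992.
December has 31 days — 9 days to the end of December leaves 187.
January has 31 days (156 left).
February has 28 days (128 left).
March has 31 days (97 left).
April has 30 days (67 left).
May has 31 days (36 left).
June has 30 days (6 left).
6 days into July → July 6, 1993.

July 6, 1993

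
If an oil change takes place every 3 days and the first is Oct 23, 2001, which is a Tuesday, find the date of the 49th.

Mar 16, 2002

The 49th occurrence is 48 intervals after the first: 48 × 3 = 144 days after Oct 23, 2001.
Oct has 31 days — 8 days to the end of Oct leaves 136.
Nov has 30 days (106 left).
Dec has 31 days (75 left).
Jan has 31 days (44 left).
Feb has 28 days (16 left).
16 days into Mar → Mar 16, 2002.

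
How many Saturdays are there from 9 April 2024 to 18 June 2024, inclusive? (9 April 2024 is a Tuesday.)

10

9 April 2024 is a Tuesday; the first Saturday on or after it is 13 April 2024 (4 days later).
From 13 April 2024 to 18 June 2024: 17 + 31 + 18 = 66 days (rest of April, May, June).
66 ÷ 7 = 9 full weeks with remainder 3, so 9 more Saturdays after the first → 10.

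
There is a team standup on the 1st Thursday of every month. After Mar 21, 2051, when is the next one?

Apr 6, 2051

Mar 2051 starts on a Wednesday, so its 1st Thursday is Mar 2, 2051 (1 day in).
That is not after Mar 21, 2051, so look at Apr 2051.
Apr 2051 starts on a Saturday, so its 1st Thursday is Apr 6, 2051 (5 days in).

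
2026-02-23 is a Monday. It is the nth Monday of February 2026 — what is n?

4th

Day 23 falls in week ⌈23/7⌉ of the month.
Days 1–7 hold the 1st Monday, 8–14 the 2nd, 15–21 the 3rd, 22–28 the 4th, 29–31 the 5th.
23 is in the range for the 4th.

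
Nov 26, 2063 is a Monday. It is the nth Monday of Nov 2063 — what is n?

Day 26 falls in week ⌈26/7⌉ of the month.
Days 1–7 hold the 1st Monday, 8–14 the 2nd, 15–21 the 3rd, 22–28 the 4th, 29–31 the 5th.
26 is in the range for the 4th.

4th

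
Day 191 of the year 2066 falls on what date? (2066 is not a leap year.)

January has 31 days (191 − 31 = 160 remain).
February has 28 days (160 − 28 = 132 remain).
March has 31 days (132 − 31 = 101 remain).
April has 30 days (101 − 30 = 71 remain).
May has 31 days (71 − 31 = 40 remain).
June has 30 days (40 − 30 = 10 remain).
10 into July → July 10.

10 July 2066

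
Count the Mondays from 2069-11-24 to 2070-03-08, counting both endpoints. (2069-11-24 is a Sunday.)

15

2069-11-24 is a Sunday; the first Monday on or after it is 2069-11-25 (1 day later).
From 2069-11-25 to 2070-03-08: 5 + 31 + 31 + 28 + 8 = 103 days (rest of November, December, January, February, March).
103 ÷ 7 = 14 full weeks with remainder 5, so 14 more Mondays after the first → 15.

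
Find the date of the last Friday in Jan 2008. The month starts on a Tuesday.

Jan 2008 begins on a Tuesday, so the first Friday is Jan 4 (3 days later).
Jan 2008 has 31 days. Adding weeks: 4, 11, 18, 25 — the last one ≤ 31 is the 25th.

Jan 25, 2008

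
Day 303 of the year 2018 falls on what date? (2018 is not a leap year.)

January has 31 days (303 − 31 = 272 remain).
February has 28 days (272 − 28 = 244 remain).
March has 31 days (244 − 31 = 213 remain).
April has 30 days (213 − 30 = 183 remain).
May has 31 days (183 − 31 = 152 remain).
June has 30 days (152 − 30 = 122 remain).
July has 31 days (122 − 31 = 91 remain).
August has 31 days (91 − 31 = 60 remain).
September has 30 days (60 − 30 = 30 remain).
30 into October → October 30.

October 30, 2018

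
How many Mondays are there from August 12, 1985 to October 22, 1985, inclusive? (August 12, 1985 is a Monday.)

11

August 12, 1985 is a Monday; the first Monday on or after it is August 12, 1985.
From August 12, 1985 to October 22, 1985: 19 + 30 + 22 = 71 days (rest of August, September, October).
71 ÷ 7 = 10 full weeks with remainder 1, so 10 more Mondays after the first → 11.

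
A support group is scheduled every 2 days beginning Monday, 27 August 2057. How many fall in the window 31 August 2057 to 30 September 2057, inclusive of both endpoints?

16

Occurrences land 2·i days after 27 August 2057 for i = 0, 1, 2, …
31 August 2057 is 4 days after the start; 4 ÷ 2 = 2 remainder 0. First occurrence in the window: #3 on 31 August 2057 (2×2 = 4 days in).
30 September 2057 is 34 days after the start; 34 ÷ 2 = 17 remainder 0. Last occurrence in the window: #18 on 30 September 2057.
Occurrences #3 through #18: 16 in total.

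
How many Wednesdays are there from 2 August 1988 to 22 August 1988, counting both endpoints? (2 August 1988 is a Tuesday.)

2 August 1988 is a Tuesday; the first Wednesday on or after it is 3 August 1988 (1 day later).
From 3 August 1988 to 22 August 1988 is 22 − 3 = 19 days.
19 ÷ 7 = 2 full weeks with remainder 5, so 2 more Wednesdays after the first → 3.

3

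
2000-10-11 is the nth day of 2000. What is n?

285

Days in months before October: 31 + 29 + 31 + 30 + 31 + 30 + 31 + 31 + 30 = 274.
Plus 11 days into October → day 285.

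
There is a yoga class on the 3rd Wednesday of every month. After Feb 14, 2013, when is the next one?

Feb 20, 2013

Feb 2013 starts on a Friday; its first Wednesday is the 6th, so the 3rd Wednesday is the 20th — Feb 20, 2013.
Feb 20, 2013 is after Feb 14, 2013, so that is the next one.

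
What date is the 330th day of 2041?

January has 31 days (330 − 31 = 299 remain).
February has 28 days (299 − 28 = 271 remain).
March has 31 days (271 − 31 = 240 remain).
April has 30 days (240 − 30 = 210 remain).
May has 31 days (210 − 31 = 179 remain).
June has 30 days (179 − 30 = 149 remain).
July has 31 days (149 − 31 = 118 remain).
August has 31 days (118 − 31 = 87 remain).
September has 30 days (87 − 30 = 57 remain).
October has 31 days (57 − 31 = 26 remain).
26 into November → November 26.

November 26, 2041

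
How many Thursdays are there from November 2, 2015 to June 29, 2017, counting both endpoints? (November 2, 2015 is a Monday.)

November 2, 2015 is a Monday; the first Thursday on or after it is November 5, 2015 (3 days later).
From November 5, 2015 to June 29, 2017: 56 + 366 + 180 = 602 days (rest of 2015, 2016, to June 29, 2017 in 2017).
602 ÷ 7 = 86 full weeks with remainder 0, so 86 more Thursdays after the first → 87.

87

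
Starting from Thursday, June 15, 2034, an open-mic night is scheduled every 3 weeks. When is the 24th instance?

October 11, 2035

The 24th occurrence is 23 intervals after the first: 23 × 21 = 483 days after June 15, 2034.
June has 30 days — 15 days to the end of June leaves 468.
From end of June to end of 2034 is 184 days (284 left).
January has 31 days (253 left).
February has 28 days (225 left).
March has 31 days (194 left).
April has 30 days (164 left).
May has 31 days (133 left).
June has 30 days (103 left).
July has 31 days (72 left).
August has 31 days (41 left).
September has 30 days (11 left).
11 days into October → October 11, 2035.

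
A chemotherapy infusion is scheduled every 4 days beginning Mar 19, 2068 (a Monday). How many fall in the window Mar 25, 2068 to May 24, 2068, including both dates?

15

Occurrences land 4·i days after Mar 19, 2068 for i = 0, 1, 2, …
Mar 25, 2068 is 6 days after the start; 6 ÷ 4 = 1 remainder 2; since the remainder is 2, round up to i = 2. First occurrence in the window: #3 on Mar 27, 2068 (2×4 = 8 days in).
May 24, 2068 is 66 days after the start; 66 ÷ 4 = 16 remainder 2. Last occurrence in the window: #17 on May 22, 2068.
Occurrences #3 through #17: 15 in total.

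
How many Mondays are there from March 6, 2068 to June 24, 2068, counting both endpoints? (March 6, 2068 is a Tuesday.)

15

March 6, 2068 is a Tuesday; the first Monday on or after it is March 12, 2068 (6 days later).
From March 12, 2068 to June 24, 2068: 19 + 30 + 31 + 24 = 104 days (rest of March, April, May, June).
104 ÷ 7 = 14 full weeks with remainder 6, so 14 more Mondays after the first → 15.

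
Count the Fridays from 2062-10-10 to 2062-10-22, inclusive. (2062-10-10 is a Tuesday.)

2

2062-10-10 is a Tuesday; the first Friday on or after it is 2062-10-13 (3 days later).
From 2062-10-13 to 2062-10-22 is 22 − 13 = 9 days.
9 ÷ 7 = 1 full weeks with remainder 2, so 1 more Fridays after the first → 2.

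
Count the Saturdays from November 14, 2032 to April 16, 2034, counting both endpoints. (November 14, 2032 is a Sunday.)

November 14, 2032 is a Sunday; the first Saturday on or after it is November 20, 2032 (6 days later).
From November 20, 2032 to April 16, 2034: 41 + 365 + 106 = 512 days (rest of 2032, 2033, to April 16, 2034 in 2034).
512 ÷ 7 = 73 full weeks with remainder 1, so 73 more Saturdays after the first → 74.

74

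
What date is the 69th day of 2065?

2065-03-10

January has 31 days (69 − 31 = 38 remain).
February has 28 days (38 − 28 = 10 remain).
10 into March → March 10.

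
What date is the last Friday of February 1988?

The first Friday of February 1988 is February 5.
February 1988 has 29 days. Adding weeks: 5, 12, 19, 26 — the last one ≤ 29 is the 26th.

February 26, 1988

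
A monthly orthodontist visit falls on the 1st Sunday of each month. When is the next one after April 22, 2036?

April 2036 starts on a Tuesday, so its 1st Sunday is April 6, 2036 (5 days in).
That is not after April 22, 2036, so look at May 2036.
May 2036 starts on a Thursday, so its 1st Sunday is May 4, 2036 (3 days in).

May 4, 2036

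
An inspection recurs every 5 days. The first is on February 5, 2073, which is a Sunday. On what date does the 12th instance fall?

April 1, 2073

The 12th occurrence is 11 intervals after the first: 11 × 5 = 55 days after February 5, 2073.
February has 28 days — 23 days to the end of February leaves 32.
March has 31 days (1 left).
1 day into April → April 1, 2073.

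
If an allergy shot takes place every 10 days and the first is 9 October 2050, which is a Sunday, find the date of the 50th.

The 50th occurrence is 49 intervals after the first: 49 × 10 = 490 days after 9 October 2050.
October has 31 days — 22 days to the end of October leaves 468.
From end of October to end of 2050 is 61 days (407 left).
2051 has 365 days (42 left).
January has 31 days (11 left).
11 days into February → 11 February 2052.

11 February 2052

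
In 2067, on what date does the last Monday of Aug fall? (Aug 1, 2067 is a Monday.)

Aug 2067 begins on a Monday, so the first Monday is Aug 1.
Aug 2067 has 31 days. Adding weeks: 1, 8, 15, 22, 29 — the last one ≤ 31 is the 29th.

Aug 29, 2067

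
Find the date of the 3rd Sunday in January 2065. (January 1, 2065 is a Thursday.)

2065-01-18

January 2065 begins on a Thursday, so the first Sunday is January 4 (3 days later).
The 3rd Sunday is 2 weeks later: 4 + 14 = 18.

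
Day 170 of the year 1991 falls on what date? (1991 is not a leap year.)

Jan has 31 days (170 − 31 = 139 remain).
Feb has 28 days (139 − 28 = 111 remain).
Mar has 31 days (111 − 31 = 80 remain).
Apr has 30 days (80 − 30 = 50 remain).
May has 31 days (50 − 31 = 19 remain).
19 into Jun → Jun 19.

Jun 19, 1991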